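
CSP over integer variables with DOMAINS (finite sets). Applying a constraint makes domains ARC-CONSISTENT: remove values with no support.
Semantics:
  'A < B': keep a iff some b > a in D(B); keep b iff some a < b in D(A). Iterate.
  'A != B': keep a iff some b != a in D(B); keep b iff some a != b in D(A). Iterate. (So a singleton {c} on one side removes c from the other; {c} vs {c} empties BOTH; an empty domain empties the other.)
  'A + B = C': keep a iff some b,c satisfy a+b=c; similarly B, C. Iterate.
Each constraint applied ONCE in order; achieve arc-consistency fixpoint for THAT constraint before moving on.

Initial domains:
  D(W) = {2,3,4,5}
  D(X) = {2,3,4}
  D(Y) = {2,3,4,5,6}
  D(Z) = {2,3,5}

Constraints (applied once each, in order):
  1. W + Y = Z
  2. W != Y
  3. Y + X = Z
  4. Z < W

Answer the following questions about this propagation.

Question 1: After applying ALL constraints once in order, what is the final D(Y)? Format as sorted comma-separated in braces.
Constraint 1 (W + Y = Z) on D(W)={2,3,4,5} D(Y)={2,3,4,5,6} D(Z)={2,3,5}: W {2,3,4,5}->{2,3}; Y {2,3,4,5,6}->{2,3}; Z {2,3,5}->{5}
Constraint 2 (W != Y) on D(W)={2,3} D(Y)={2,3}: no change
Constraint 3 (Y + X = Z) on D(Y)={2,3} D(X)={2,3,4} D(Z)={5}: X {2,3,4}->{2,3}
Constraint 4 (Z < W) on D(Z)={5} D(W)={2,3}: Z {5}->{}; W {2,3}->{}
So after all 4 constraints: D(Y) = {2,3}

Answer: {2,3}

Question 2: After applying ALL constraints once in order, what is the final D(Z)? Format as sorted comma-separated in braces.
Constraint 1 (W + Y = Z) on D(W)={2,3,4,5} D(Y)={2,3,4,5,6} D(Z)={2,3,5}: W {2,3,4,5}->{2,3}; Y {2,3,4,5,6}->{2,3}; Z {2,3,5}->{5}
Constraint 2 (W != Y) on D(W)={2,3} D(Y)={2,3}: no change
Constraint 3 (Y + X = Z) on D(Y)={2,3} D(X)={2,3,4} D(Z)={5}: X {2,3,4}->{2,3}
Constraint 4 (Z < W) on D(Z)={5} D(W)={2,3}: Z {5}->{}; W {2,3}->{}
So after all 4 constraints: D(Z) = {}

Answer: {}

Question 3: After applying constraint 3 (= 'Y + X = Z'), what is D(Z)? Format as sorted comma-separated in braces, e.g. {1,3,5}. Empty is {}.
Answer: {5}

Derivation:
Constraint 1 (W + Y = Z) on D(W)={2,3,4,5} D(Y)={2,3,4,5,6} D(Z)={2,3,5}: W {2,3,4,5}->{2,3}; Y {2,3,4,5,6}->{2,3}; Z {2,3,5}->{5}
Constraint 2 (W != Y) on D(W)={2,3} D(Y)={2,3}: no change
Constraint 3 (Y + X = Z) on D(Y)={2,3} D(X)={2,3,4} D(Z)={5}: X {2,3,4}->{2,3}
So after constraint 3: D(Z) = {5}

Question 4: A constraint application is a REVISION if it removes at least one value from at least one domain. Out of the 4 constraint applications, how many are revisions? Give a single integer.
Answer: 3

Derivation:
Constraint 1 (W + Y = Z) on D(W)={2,3,4,5} D(Y)={2,3,4,5,6} D(Z)={2,3,5}: W {2,3,4,5}->{2,3}; Y {2,3,4,5,6}->{2,3}; Z {2,3,5}->{5} => REVISION
Constraint 2 (W != Y) on D(W)={2,3} D(Y)={2,3}: no change => not a revision
Constraint 3 (Y + X = Z) on D(Y)={2,3} D(X)={2,3,4} D(Z)={5}: X {2,3,4}->{2,3} => REVISION
Constraint 4 (Z < W) on D(Z)={5} D(W)={2,3}: Z {5}->{}; W {2,3}->{} => REVISION
Total revisions = 3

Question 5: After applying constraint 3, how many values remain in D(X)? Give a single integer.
Constraint 1 (W + Y = Z) on D(W)={2,3,4,5} D(Y)={2,3,4,5,6} D(Z)={2,3,5}: W {2,3,4,5}->{2,3}; Y {2,3,4,5,6}->{2,3}; Z {2,3,5}->{5}
Constraint 2 (W != Y) on D(W)={2,3} D(Y)={2,3}: no change
Constraint 3 (Y + X = Z) on D(Y)={2,3} D(X)={2,3,4} D(Z)={5}: X {2,3,4}->{2,3}
So after constraint 3: D(X)={2,3}, size = 2

Answer: 2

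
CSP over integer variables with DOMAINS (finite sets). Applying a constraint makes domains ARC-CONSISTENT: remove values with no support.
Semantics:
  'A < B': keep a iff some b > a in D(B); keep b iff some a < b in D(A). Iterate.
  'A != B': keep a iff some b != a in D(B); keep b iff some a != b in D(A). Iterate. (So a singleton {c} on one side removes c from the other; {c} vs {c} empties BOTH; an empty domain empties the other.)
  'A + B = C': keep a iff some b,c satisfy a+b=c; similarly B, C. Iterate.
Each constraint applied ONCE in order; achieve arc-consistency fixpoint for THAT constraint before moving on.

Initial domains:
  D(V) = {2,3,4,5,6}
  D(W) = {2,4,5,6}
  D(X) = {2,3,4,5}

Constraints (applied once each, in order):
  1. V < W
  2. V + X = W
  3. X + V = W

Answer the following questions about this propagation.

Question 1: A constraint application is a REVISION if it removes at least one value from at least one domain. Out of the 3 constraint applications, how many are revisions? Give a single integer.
Answer: 2

Derivation:
Constraint 1 (V < W) on D(V)={2,3,4,5,6} D(W)={2,4,5,6}: V {2,3,4,5,6}->{2,3,4,5}; W {2,4,5,6}->{4,5,6} => REVISION
Constraint 2 (V + X = W) on D(V)={2,3,4,5} D(X)={2,3,4,5} D(W)={4,5,6}: V {2,3,4,5}->{2,3,4}; X {2,3,4,5}->{2,3,4} => REVISION
Constraint 3 (X + V = W) on D(X)={2,3,4} D(V)={2,3,4} D(W)={4,5,6}: no change => not a revision
Total revisions = 2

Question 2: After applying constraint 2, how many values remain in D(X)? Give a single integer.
Constraint 1 (V < W) on D(V)={2,3,4,5,6} D(W)={2,4,5,6}: V {2,3,4,5,6}->{2,3,4,5}; W {2,4,5,6}->{4,5,6}
Constraint 2 (V + X = W) on D(V)={2,3,4,5} D(X)={2,3,4,5} D(W)={4,5,6}: V {2,3,4,5}->{2,3,4}; X {2,3,4,5}->{2,3,4}
So after constraint 2: D(X)={2,3,4}, size = 3

Answer: 3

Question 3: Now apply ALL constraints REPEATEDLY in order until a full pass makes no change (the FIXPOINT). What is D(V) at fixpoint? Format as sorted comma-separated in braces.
Answer: {2,3,4}

Derivation:
pass 0 (initial): D(V)={2,3,4,5,6}
pass 1: V {2,3,4,5,6}->{2,3,4}; W {2,4,5,6}->{4,5,6}; X {2,3,4,5}->{2,3,4}
pass 2: no change
Fixpoint after 2 passes: D(V) = {2,3,4}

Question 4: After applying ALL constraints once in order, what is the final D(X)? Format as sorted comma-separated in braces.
Answer: {2,3,4}

Derivation:
Constraint 1 (V < W) on D(V)={2,3,4,5,6} D(W)={2,4,5,6}: V {2,3,4,5,6}->{2,3,4,5}; W {2,4,5,6}->{4,5,6}
Constraint 2 (V + X = W) on D(V)={2,3,4,5} D(X)={2,3,4,5} D(W)={4,5,6}: V {2,3,4,5}->{2,3,4}; X {2,3,4,5}->{2,3,4}
Constraint 3 (X + V = W) on D(X)={2,3,4} D(V)={2,3,4} D(W)={4,5,6}: no change
So after all 3 constraints: D(X) = {2,3,4}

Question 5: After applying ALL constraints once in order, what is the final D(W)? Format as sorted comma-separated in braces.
Constraint 1 (V < W) on D(V)={2,3,4,5,6} D(W)={2,4,5,6}: V {2,3,4,5,6}->{2,3,4,5}; W {2,4,5,6}->{4,5,6}
Constraint 2 (V + X = W) on D(V)={2,3,4,5} D(X)={2,3,4,5} D(W)={4,5,6}: V {2,3,4,5}->{2,3,4}; X {2,3,4,5}->{2,3,4}
Constraint 3 (X + V = W) on D(X)={2,3,4} D(V)={2,3,4} D(W)={4,5,6}: no change
So after all 3 constraints: D(W) = {4,5,6}

Answer: {4,5,6}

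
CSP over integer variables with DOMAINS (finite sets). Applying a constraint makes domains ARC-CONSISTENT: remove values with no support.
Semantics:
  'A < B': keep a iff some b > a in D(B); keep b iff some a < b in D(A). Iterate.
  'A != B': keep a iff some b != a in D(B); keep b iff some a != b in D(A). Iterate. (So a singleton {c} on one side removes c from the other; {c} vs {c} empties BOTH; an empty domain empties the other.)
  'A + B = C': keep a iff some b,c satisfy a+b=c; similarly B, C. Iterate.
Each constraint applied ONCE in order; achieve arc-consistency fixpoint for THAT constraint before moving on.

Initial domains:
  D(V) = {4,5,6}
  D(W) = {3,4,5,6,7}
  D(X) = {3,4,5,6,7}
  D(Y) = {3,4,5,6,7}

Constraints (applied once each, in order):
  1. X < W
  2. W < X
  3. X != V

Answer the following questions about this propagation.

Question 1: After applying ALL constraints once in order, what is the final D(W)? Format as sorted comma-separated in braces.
Answer: {4,5}

Derivation:
Constraint 1 (X < W) on D(X)={3,4,5,6,7} D(W)={3,4,5,6,7}: X {3,4,5,6,7}->{3,4,5,6}; W {3,4,5,6,7}->{4,5,6,7}
Constraint 2 (W < X) on D(W)={4,5,6,7} D(X)={3,4,5,6}: W {4,5,6,7}->{4,5}; X {3,4,5,6}->{5,6}
Constraint 3 (X != V) on D(X)={5,6} D(V)={4,5,6}: no change
So after all 3 constraints: D(W) = {4,5}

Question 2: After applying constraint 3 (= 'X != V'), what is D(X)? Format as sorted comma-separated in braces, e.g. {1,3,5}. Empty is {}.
Constraint 1 (X < W) on D(X)={3,4,5,6,7} D(W)={3,4,5,6,7}: X {3,4,5,6,7}->{3,4,5,6}; W {3,4,5,6,7}->{4,5,6,7}
Constraint 2 (W < X) on D(W)={4,5,6,7} D(X)={3,4,5,6}: W {4,5,6,7}->{4,5}; X {3,4,5,6}->{5,6}
Constraint 3 (X != V) on D(X)={5,6} D(V)={4,5,6}: no change
So after constraint 3: D(X) = {5,6}

Answer: {5,6}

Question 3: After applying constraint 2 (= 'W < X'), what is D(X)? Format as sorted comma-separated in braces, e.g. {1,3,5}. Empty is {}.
Constraint 1 (X < W) on D(X)={3,4,5,6,7} D(W)={3,4,5,6,7}: X {3,4,5,6,7}->{3,4,5,6}; W {3,4,5,6,7}->{4,5,6,7}
Constraint 2 (W < X) on D(W)={4,5,6,7} D(X)={3,4,5,6}: W {4,5,6,7}->{4,5}; X {3,4,5,6}->{5,6}
So after constraint 2: D(X) = {5,6}

Answer: {5,6}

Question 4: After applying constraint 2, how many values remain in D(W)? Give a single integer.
Constraint 1 (X < W) on D(X)={3,4,5,6,7} D(W)={3,4,5,6,7}: X {3,4,5,6,7}->{3,4,5,6}; W {3,4,5,6,7}->{4,5,6,7}
Constraint 2 (W < X) on D(W)={4,5,6,7} D(X)={3,4,5,6}: W {4,5,6,7}->{4,5}; X {3,4,5,6}->{5,6}
So after constraint 2: D(W)={4,5}, size = 2

Answer: 2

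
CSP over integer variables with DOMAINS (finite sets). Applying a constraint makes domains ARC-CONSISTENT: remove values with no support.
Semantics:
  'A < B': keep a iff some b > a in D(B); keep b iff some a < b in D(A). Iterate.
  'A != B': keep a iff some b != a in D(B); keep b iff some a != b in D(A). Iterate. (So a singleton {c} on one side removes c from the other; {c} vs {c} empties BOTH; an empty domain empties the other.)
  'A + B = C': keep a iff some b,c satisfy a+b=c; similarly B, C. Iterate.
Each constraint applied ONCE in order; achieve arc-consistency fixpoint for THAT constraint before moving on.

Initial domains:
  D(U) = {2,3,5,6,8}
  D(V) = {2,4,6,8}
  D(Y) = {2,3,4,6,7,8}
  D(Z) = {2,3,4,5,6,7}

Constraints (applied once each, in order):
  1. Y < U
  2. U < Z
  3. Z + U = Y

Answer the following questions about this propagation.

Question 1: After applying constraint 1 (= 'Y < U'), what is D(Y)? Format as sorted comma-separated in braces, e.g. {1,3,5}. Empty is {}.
Constraint 1 (Y < U) on D(Y)={2,3,4,6,7,8} D(U)={2,3,5,6,8}: Y {2,3,4,6,7,8}->{2,3,4,6,7}; U {2,3,5,6,8}->{3,5,6,8}
So after constraint 1: D(Y) = {2,3,4,6,7}

Answer: {2,3,4,6,7}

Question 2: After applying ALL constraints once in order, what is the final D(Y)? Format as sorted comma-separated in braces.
Constraint 1 (Y < U) on D(Y)={2,3,4,6,7,8} D(U)={2,3,5,6,8}: Y {2,3,4,6,7,8}->{2,3,4,6,7}; U {2,3,5,6,8}->{3,5,6,8}
Constraint 2 (U < Z) on D(U)={3,5,6,8} D(Z)={2,3,4,5,6,7}: U {3,5,6,8}->{3,5,6}; Z {2,3,4,5,6,7}->{4,5,6,7}
Constraint 3 (Z + U = Y) on D(Z)={4,5,6,7} D(U)={3,5,6} D(Y)={2,3,4,6,7}: Z {4,5,6,7}->{4}; U {3,5,6}->{3}; Y {2,3,4,6,7}->{7}
So after all 3 constraints: D(Y) = {7}

Answer: {7}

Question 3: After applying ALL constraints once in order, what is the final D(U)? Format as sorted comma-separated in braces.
Answer: {3}

Derivation:
Constraint 1 (Y < U) on D(Y)={2,3,4,6,7,8} D(U)={2,3,5,6,8}: Y {2,3,4,6,7,8}->{2,3,4,6,7}; U {2,3,5,6,8}->{3,5,6,8}
Constraint 2 (U < Z) on D(U)={3,5,6,8} D(Z)={2,3,4,5,6,7}: U {3,5,6,8}->{3,5,6}; Z {2,3,4,5,6,7}->{4,5,6,7}
Constraint 3 (Z + U = Y) on D(Z)={4,5,6,7} D(U)={3,5,6} D(Y)={2,3,4,6,7}: Z {4,5,6,7}->{4}; U {3,5,6}->{3}; Y {2,3,4,6,7}->{7}
So after all 3 constraints: D(U) = {3}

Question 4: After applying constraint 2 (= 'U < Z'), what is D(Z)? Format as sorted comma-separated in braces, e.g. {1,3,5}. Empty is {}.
Answer: {4,5,6,7}

Derivation:
Constraint 1 (Y < U) on D(Y)={2,3,4,6,7,8} D(U)={2,3,5,6,8}: Y {2,3,4,6,7,8}->{2,3,4,6,7}; U {2,3,5,6,8}->{3,5,6,8}
Constraint 2 (U < Z) on D(U)={3,5,6,8} D(Z)={2,3,4,5,6,7}: U {3,5,6,8}->{3,5,6}; Z {2,3,4,5,6,7}->{4,5,6,7}
So after constraint 2: D(Z) = {4,5,6,7}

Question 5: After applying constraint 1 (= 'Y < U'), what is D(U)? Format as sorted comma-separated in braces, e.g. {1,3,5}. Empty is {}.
Constraint 1 (Y < U) on D(Y)={2,3,4,6,7,8} D(U)={2,3,5,6,8}: Y {2,3,4,6,7,8}->{2,3,4,6,7}; U {2,3,5,6,8}->{3,5,6,8}
So after constraint 1: D(U) = {3,5,6,8}

Answer: {3,5,6,8}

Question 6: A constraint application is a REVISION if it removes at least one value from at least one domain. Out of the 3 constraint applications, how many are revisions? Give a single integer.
Constraint 1 (Y < U) on D(Y)={2,3,4,6,7,8} D(U)={2,3,5,6,8}: Y {2,3,4,6,7,8}->{2,3,4,6,7}; U {2,3,5,6,8}->{3,5,6,8} => REVISION
Constraint 2 (U < Z) on D(U)={3,5,6,8} D(Z)={2,3,4,5,6,7}: U {3,5,6,8}->{3,5,6}; Z {2,3,4,5,6,7}->{4,5,6,7} => REVISION
Constraint 3 (Z + U = Y) on D(Z)={4,5,6,7} D(U)={3,5,6} D(Y)={2,3,4,6,7}: Z {4,5,6,7}->{4}; U {3,5,6}->{3}; Y {2,3,4,6,7}->{7} => REVISION
Total revisions = 3

Answer: 3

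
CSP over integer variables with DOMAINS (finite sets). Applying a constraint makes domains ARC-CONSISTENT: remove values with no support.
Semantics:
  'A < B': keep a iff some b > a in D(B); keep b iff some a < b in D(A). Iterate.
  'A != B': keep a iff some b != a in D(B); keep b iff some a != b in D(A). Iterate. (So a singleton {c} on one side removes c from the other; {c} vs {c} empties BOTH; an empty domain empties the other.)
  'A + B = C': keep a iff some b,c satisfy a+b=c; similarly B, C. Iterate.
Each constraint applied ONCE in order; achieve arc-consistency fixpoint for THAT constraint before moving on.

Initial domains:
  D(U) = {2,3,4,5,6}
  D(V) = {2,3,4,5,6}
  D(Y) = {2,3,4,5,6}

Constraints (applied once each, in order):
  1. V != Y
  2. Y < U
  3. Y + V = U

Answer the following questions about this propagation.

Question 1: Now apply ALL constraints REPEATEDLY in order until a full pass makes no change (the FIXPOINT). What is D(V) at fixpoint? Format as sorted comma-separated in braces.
Answer: {2,3,4}

Derivation:
pass 0 (initial): D(V)={2,3,4,5,6}
pass 1: U {2,3,4,5,6}->{4,5,6}; V {2,3,4,5,6}->{2,3,4}; Y {2,3,4,5,6}->{2,3,4}
pass 2: no change
Fixpoint after 2 passes: D(V) = {2,3,4}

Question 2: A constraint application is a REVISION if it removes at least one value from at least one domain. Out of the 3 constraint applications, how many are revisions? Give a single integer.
Answer: 2

Derivation:
Constraint 1 (V != Y) on D(V)={2,3,4,5,6} D(Y)={2,3,4,5,6}: no change => not a revision
Constraint 2 (Y < U) on D(Y)={2,3,4,5,6} D(U)={2,3,4,5,6}: Y {2,3,4,5,6}->{2,3,4,5}; U {2,3,4,5,6}->{3,4,5,6} => REVISION
Constraint 3 (Y + V = U) on D(Y)={2,3,4,5} D(V)={2,3,4,5,6} D(U)={3,4,5,6}: Y {2,3,4,5}->{2,3,4}; V {2,3,4,5,6}->{2,3,4}; U {3,4,5,6}->{4,5,6} => REVISION
Total revisions = 2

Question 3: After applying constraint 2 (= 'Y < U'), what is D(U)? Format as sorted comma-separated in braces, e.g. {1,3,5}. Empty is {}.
Answer: {3,4,5,6}

Derivation:
Constraint 1 (V != Y) on D(V)={2,3,4,5,6} D(Y)={2,3,4,5,6}: no change
Constraint 2 (Y < U) on D(Y)={2,3,4,5,6} D(U)={2,3,4,5,6}: Y {2,3,4,5,6}->{2,3,4,5}; U {2,3,4,5,6}->{3,4,5,6}
So after constraint 2: D(U) = {3,4,5,6}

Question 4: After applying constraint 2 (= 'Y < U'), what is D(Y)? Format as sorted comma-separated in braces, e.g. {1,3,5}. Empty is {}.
Answer: {2,3,4,5}

Derivation:
Constraint 1 (V != Y) on D(V)={2,3,4,5,6} D(Y)={2,3,4,5,6}: no change
Constraint 2 (Y < U) on D(Y)={2,3,4,5,6} D(U)={2,3,4,5,6}: Y {2,3,4,5,6}->{2,3,4,5}; U {2,3,4,5,6}->{3,4,5,6}
So after constraint 2: D(Y) = {2,3,4,5}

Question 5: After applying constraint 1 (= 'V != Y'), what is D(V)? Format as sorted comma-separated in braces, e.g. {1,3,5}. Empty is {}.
Constraint 1 (V != Y) on D(V)={2,3,4,5,6} D(Y)={2,3,4,5,6}: no change
So after constraint 1: D(V) = {2,3,4,5,6}

Answer: {2,3,4,5,6}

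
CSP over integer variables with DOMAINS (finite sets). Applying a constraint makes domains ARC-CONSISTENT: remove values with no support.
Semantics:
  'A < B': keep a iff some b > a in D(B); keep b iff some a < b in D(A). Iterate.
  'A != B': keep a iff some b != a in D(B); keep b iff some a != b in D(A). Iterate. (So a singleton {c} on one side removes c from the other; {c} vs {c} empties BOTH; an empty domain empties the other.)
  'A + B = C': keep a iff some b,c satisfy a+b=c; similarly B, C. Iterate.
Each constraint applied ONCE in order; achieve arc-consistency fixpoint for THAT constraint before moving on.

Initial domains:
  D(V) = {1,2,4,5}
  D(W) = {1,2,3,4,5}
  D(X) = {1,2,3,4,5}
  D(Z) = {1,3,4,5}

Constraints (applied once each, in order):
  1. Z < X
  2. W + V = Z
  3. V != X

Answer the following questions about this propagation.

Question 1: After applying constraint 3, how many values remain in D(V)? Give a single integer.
Answer: 2

Derivation:
Constraint 1 (Z < X) on D(Z)={1,3,4,5} D(X)={1,2,3,4,5}: Z {1,3,4,5}->{1,3,4}; X {1,2,3,4,5}->{2,3,4,5}
Constraint 2 (W + V = Z) on D(W)={1,2,3,4,5} D(V)={1,2,4,5} D(Z)={1,3,4}: W {1,2,3,4,5}->{1,2,3}; V {1,2,4,5}->{1,2}; Z {1,3,4}->{3,4}
Constraint 3 (V != X) on D(V)={1,2} D(X)={2,3,4,5}: no change
So after constraint 3: D(V)={1,2}, size = 2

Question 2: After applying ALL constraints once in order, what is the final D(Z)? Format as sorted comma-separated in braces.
Constraint 1 (Z < X) on D(Z)={1,3,4,5} D(X)={1,2,3,4,5}: Z {1,3,4,5}->{1,3,4}; X {1,2,3,4,5}->{2,3,4,5}
Constraint 2 (W + V = Z) on D(W)={1,2,3,4,5} D(V)={1,2,4,5} D(Z)={1,3,4}: W {1,2,3,4,5}->{1,2,3}; V {1,2,4,5}->{1,2}; Z {1,3,4}->{3,4}
Constraint 3 (V != X) on D(V)={1,2} D(X)={2,3,4,5}: no change
So after all 3 constraints: D(Z) = {3,4}

Answer: {3,4}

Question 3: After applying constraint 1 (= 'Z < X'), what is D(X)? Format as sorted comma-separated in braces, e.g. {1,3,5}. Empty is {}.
Answer: {2,3,4,5}

Derivation:
Constraint 1 (Z < X) on D(Z)={1,3,4,5} D(X)={1,2,3,4,5}: Z {1,3,4,5}->{1,3,4}; X {1,2,3,4,5}->{2,3,4,5}
So after constraint 1: D(X) = {2,3,4,5}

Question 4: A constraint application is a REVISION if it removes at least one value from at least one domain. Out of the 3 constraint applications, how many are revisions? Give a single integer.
Answer: 2

Derivation:
Constraint 1 (Z < X) on D(Z)={1,3,4,5} D(X)={1,2,3,4,5}: Z {1,3,4,5}->{1,3,4}; X {1,2,3,4,5}->{2,3,4,5} => REVISION
Constraint 2 (W + V = Z) on D(W)={1,2,3,4,5} D(V)={1,2,4,5} D(Z)={1,3,4}: W {1,2,3,4,5}->{1,2,3}; V {1,2,4,5}->{1,2}; Z {1,3,4}->{3,4} => REVISION
Constraint 3 (V != X) on D(V)={1,2} D(X)={2,3,4,5}: no change => not a revision
Total revisions = 2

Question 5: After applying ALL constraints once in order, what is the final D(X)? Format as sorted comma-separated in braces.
Answer: {2,3,4,5}

Derivation:
Constraint 1 (Z < X) on D(Z)={1,3,4,5} D(X)={1,2,3,4,5}: Z {1,3,4,5}->{1,3,4}; X {1,2,3,4,5}->{2,3,4,5}
Constraint 2 (W + V = Z) on D(W)={1,2,3,4,5} D(V)={1,2,4,5} D(Z)={1,3,4}: W {1,2,3,4,5}->{1,2,3}; V {1,2,4,5}->{1,2}; Z {1,3,4}->{3,4}
Constraint 3 (V != X) on D(V)={1,2} D(X)={2,3,4,5}: no change
So after all 3 constraints: D(X) = {2,3,4,5}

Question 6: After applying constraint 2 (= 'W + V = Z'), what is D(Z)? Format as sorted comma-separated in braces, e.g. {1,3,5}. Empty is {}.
Constraint 1 (Z < X) on D(Z)={1,3,4,5} D(X)={1,2,3,4,5}: Z {1,3,4,5}->{1,3,4}; X {1,2,3,4,5}->{2,3,4,5}
Constraint 2 (W + V = Z) on D(W)={1,2,3,4,5} D(V)={1,2,4,5} D(Z)={1,3,4}: W {1,2,3,4,5}->{1,2,3}; V {1,2,4,5}->{1,2}; Z {1,3,4}->{3,4}
So after constraint 2: D(Z) = {3,4}

Answer: {3,4}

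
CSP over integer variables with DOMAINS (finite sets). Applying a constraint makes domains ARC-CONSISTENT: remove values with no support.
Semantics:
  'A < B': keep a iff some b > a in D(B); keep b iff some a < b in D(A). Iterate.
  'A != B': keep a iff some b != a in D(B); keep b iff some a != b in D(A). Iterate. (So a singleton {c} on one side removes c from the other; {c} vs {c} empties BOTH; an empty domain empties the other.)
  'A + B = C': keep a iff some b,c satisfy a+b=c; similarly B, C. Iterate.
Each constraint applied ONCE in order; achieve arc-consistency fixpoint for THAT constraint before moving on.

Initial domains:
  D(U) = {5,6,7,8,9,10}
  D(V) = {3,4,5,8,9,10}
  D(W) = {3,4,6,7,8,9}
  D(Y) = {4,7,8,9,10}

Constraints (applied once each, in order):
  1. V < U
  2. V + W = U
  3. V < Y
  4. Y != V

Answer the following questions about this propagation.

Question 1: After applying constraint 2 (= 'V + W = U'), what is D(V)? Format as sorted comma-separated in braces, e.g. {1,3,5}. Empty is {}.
Answer: {3,4,5}

Derivation:
Constraint 1 (V < U) on D(V)={3,4,5,8,9,10} D(U)={5,6,7,8,9,10}: V {3,4,5,8,9,10}->{3,4,5,8,9}
Constraint 2 (V + W = U) on D(V)={3,4,5,8,9} D(W)={3,4,6,7,8,9} D(U)={5,6,7,8,9,10}: V {3,4,5,8,9}->{3,4,5}; W {3,4,6,7,8,9}->{3,4,6,7}; U {5,6,7,8,9,10}->{6,7,8,9,10}
So after constraint 2: D(V) = {3,4,5}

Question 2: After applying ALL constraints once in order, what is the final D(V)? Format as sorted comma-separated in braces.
Constraint 1 (V < U) on D(V)={3,4,5,8,9,10} D(U)={5,6,7,8,9,10}: V {3,4,5,8,9,10}->{3,4,5,8,9}
Constraint 2 (V + W = U) on D(V)={3,4,5,8,9} D(W)={3,4,6,7,8,9} D(U)={5,6,7,8,9,10}: V {3,4,5,8,9}->{3,4,5}; W {3,4,6,7,8,9}->{3,4,6,7}; U {5,6,7,8,9,10}->{6,7,8,9,10}
Constraint 3 (V < Y) on D(V)={3,4,5} D(Y)={4,7,8,9,10}: no change
Constraint 4 (Y != V) on D(Y)={4,7,8,9,10} D(V)={3,4,5}: no change
So after all 4 constraints: D(V) = {3,4,5}

Answer: {3,4,5}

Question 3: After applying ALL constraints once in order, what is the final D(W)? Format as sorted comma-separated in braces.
Constraint 1 (V < U) on D(V)={3,4,5,8,9,10} D(U)={5,6,7,8,9,10}: V {3,4,5,8,9,10}->{3,4,5,8,9}
Constraint 2 (V + W = U) on D(V)={3,4,5,8,9} D(W)={3,4,6,7,8,9} D(U)={5,6,7,8,9,10}: V {3,4,5,8,9}->{3,4,5}; W {3,4,6,7,8,9}->{3,4,6,7}; U {5,6,7,8,9,10}->{6,7,8,9,10}
Constraint 3 (V < Y) on D(V)={3,4,5} D(Y)={4,7,8,9,10}: no change
Constraint 4 (Y != V) on D(Y)={4,7,8,9,10} D(V)={3,4,5}: no change
So after all 4 constraints: D(W) = {3,4,6,7}

Answer: {3,4,6,7}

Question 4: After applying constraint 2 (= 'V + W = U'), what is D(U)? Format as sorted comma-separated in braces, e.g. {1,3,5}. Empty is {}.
Constraint 1 (V < U) on D(V)={3,4,5,8,9,10} D(U)={5,6,7,8,9,10}: V {3,4,5,8,9,10}->{3,4,5,8,9}
Constraint 2 (V + W = U) on D(V)={3,4,5,8,9} D(W)={3,4,6,7,8,9} D(U)={5,6,7,8,9,10}: V {3,4,5,8,9}->{3,4,5}; W {3,4,6,7,8,9}->{3,4,6,7}; U {5,6,7,8,9,10}->{6,7,8,9,10}
So after constraint 2: D(U) = {6,7,8,9,10}

Answer: {6,7,8,9,10}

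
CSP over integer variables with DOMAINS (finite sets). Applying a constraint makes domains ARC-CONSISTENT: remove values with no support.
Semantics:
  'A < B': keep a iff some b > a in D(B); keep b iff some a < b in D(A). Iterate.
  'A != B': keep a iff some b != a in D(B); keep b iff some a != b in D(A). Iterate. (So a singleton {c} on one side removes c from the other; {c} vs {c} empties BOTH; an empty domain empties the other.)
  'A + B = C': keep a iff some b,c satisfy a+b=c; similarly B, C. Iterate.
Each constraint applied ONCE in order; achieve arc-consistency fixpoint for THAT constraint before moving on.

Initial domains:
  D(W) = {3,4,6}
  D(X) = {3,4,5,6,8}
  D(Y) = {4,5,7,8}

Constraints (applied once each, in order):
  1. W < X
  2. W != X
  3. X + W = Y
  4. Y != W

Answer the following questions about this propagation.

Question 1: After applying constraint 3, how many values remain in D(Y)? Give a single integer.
Answer: 2

Derivation:
Constraint 1 (W < X) on D(W)={3,4,6} D(X)={3,4,5,6,8}: X {3,4,5,6,8}->{4,5,6,8}
Constraint 2 (W != X) on D(W)={3,4,6} D(X)={4,5,6,8}: no change
Constraint 3 (X + W = Y) on D(X)={4,5,6,8} D(W)={3,4,6} D(Y)={4,5,7,8}: X {4,5,6,8}->{4,5}; W {3,4,6}->{3,4}; Y {4,5,7,8}->{7,8}
So after constraint 3: D(Y)={7,8}, size = 2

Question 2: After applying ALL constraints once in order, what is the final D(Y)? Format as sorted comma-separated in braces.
Constraint 1 (W < X) on D(W)={3,4,6} D(X)={3,4,5,6,8}: X {3,4,5,6,8}->{4,5,6,8}
Constraint 2 (W != X) on D(W)={3,4,6} D(X)={4,5,6,8}: no change
Constraint 3 (X + W = Y) on D(X)={4,5,6,8} D(W)={3,4,6} D(Y)={4,5,7,8}: X {4,5,6,8}->{4,5}; W {3,4,6}->{3,4}; Y {4,5,7,8}->{7,8}
Constraint 4 (Y != W) on D(Y)={7,8} D(W)={3,4}: no change
So after all 4 constraints: D(Y) = {7,8}

Answer: {7,8}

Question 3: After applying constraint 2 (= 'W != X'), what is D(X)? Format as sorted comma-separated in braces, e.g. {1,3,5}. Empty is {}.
Constraint 1 (W < X) on D(W)={3,4,6} D(X)={3,4,5,6,8}: X {3,4,5,6,8}->{4,5,6,8}
Constraint 2 (W != X) on D(W)={3,4,6} D(X)={4,5,6,8}: no change
So after constraint 2: D(X) = {4,5,6,8}

Answer: {4,5,6,8}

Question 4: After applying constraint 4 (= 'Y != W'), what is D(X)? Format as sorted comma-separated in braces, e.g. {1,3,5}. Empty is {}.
Constraint 1 (W < X) on D(W)={3,4,6} D(X)={3,4,5,6,8}: X {3,4,5,6,8}->{4,5,6,8}
Constraint 2 (W != X) on D(W)={3,4,6} D(X)={4,5,6,8}: no change
Constraint 3 (X + W = Y) on D(X)={4,5,6,8} D(W)={3,4,6} D(Y)={4,5,7,8}: X {4,5,6,8}->{4,5}; W {3,4,6}->{3,4}; Y {4,5,7,8}->{7,8}
Constraint 4 (Y != W) on D(Y)={7,8} D(W)={3,4}: no change
So after constraint 4: D(X) = {4,5}

Answer: {4,5}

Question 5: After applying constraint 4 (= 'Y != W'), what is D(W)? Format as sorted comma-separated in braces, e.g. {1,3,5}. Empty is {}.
Constraint 1 (W < X) on D(W)={3,4,6} D(X)={3,4,5,6,8}: X {3,4,5,6,8}->{4,5,6,8}
Constraint 2 (W != X) on D(W)={3,4,6} D(X)={4,5,6,8}: no change
Constraint 3 (X + W = Y) on D(X)={4,5,6,8} D(W)={3,4,6} D(Y)={4,5,7,8}: X {4,5,6,8}->{4,5}; W {3,4,6}->{3,4}; Y {4,5,7,8}->{7,8}
Constraint 4 (Y != W) on D(Y)={7,8} D(W)={3,4}: no change
So after constraint 4: D(W) = {3,4}

Answer: {3,4}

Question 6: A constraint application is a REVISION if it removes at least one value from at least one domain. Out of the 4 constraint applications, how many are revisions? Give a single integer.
Constraint 1 (W < X) on D(W)={3,4,6} D(X)={3,4,5,6,8}: X {3,4,5,6,8}->{4,5,6,8} => REVISION
Constraint 2 (W != X) on D(W)={3,4,6} D(X)={4,5,6,8}: no change => not a revision
Constraint 3 (X + W = Y) on D(X)={4,5,6,8} D(W)={3,4,6} D(Y)={4,5,7,8}: X {4,5,6,8}->{4,5}; W {3,4,6}->{3,4}; Y {4,5,7,8}->{7,8} => REVISION
Constraint 4 (Y != W) on D(Y)={7,8} D(W)={3,4}: no change => not a revision
Total revisions = 2

Answer: 2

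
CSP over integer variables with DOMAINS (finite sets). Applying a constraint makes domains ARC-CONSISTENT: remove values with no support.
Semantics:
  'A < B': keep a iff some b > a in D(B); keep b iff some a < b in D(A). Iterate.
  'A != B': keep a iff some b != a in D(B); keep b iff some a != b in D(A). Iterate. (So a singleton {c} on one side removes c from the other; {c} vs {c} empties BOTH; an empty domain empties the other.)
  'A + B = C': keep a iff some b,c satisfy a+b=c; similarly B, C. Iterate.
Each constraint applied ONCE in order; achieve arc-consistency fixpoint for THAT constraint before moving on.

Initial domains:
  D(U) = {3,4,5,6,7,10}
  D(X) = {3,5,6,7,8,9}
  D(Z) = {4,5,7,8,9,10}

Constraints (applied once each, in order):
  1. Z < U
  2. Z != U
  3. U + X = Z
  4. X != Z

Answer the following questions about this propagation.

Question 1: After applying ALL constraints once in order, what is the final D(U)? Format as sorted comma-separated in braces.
Constraint 1 (Z < U) on D(Z)={4,5,7,8,9,10} D(U)={3,4,5,6,7,10}: Z {4,5,7,8,9,10}->{4,5,7,8,9}; U {3,4,5,6,7,10}->{5,6,7,10}
Constraint 2 (Z != U) on D(Z)={4,5,7,8,9} D(U)={5,6,7,10}: no change
Constraint 3 (U + X = Z) on D(U)={5,6,7,10} D(X)={3,5,6,7,8,9} D(Z)={4,5,7,8,9}: U {5,6,7,10}->{5,6}; X {3,5,6,7,8,9}->{3}; Z {4,5,7,8,9}->{8,9}
Constraint 4 (X != Z) on D(X)={3} D(Z)={8,9}: no change
So after all 4 constraints: D(U) = {5,6}

Answer: {5,6}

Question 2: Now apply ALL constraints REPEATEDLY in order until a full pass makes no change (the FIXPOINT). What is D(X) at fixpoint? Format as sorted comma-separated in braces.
Answer: {}

Derivation:
pass 0 (initial): D(X)={3,5,6,7,8,9}
pass 1: U {3,4,5,6,7,10}->{5,6}; X {3,5,6,7,8,9}->{3}; Z {4,5,7,8,9,10}->{8,9}
pass 2: U {5,6}->{}; X {3}->{}; Z {8,9}->{}
pass 3: no change
Fixpoint after 3 passes: D(X) = {}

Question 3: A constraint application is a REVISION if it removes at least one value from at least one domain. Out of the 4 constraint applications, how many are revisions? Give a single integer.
Answer: 2

Derivation:
Constraint 1 (Z < U) on D(Z)={4,5,7,8,9,10} D(U)={3,4,5,6,7,10}: Z {4,5,7,8,9,10}->{4,5,7,8,9}; U {3,4,5,6,7,10}->{5,6,7,10} => REVISION
Constraint 2 (Z != U) on D(Z)={4,5,7,8,9} D(U)={5,6,7,10}: no change => not a revision
Constraint 3 (U + X = Z) on D(U)={5,6,7,10} D(X)={3,5,6,7,8,9} D(Z)={4,5,7,8,9}: U {5,6,7,10}->{5,6}; X {3,5,6,7,8,9}->{3}; Z {4,5,7,8,9}->{8,9} => REVISION
Constraint 4 (X != Z) on D(X)={3} D(Z)={8,9}: no change => not a revision
Total revisions = 2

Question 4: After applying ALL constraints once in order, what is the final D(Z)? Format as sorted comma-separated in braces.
Constraint 1 (Z < U) on D(Z)={4,5,7,8,9,10} D(U)={3,4,5,6,7,10}: Z {4,5,7,8,9,10}->{4,5,7,8,9}; U {3,4,5,6,7,10}->{5,6,7,10}
Constraint 2 (Z != U) on D(Z)={4,5,7,8,9} D(U)={5,6,7,10}: no change
Constraint 3 (U + X = Z) on D(U)={5,6,7,10} D(X)={3,5,6,7,8,9} D(Z)={4,5,7,8,9}: U {5,6,7,10}->{5,6}; X {3,5,6,7,8,9}->{3}; Z {4,5,7,8,9}->{8,9}
Constraint 4 (X != Z) on D(X)={3} D(Z)={8,9}: no change
So after all 4 constraints: D(Z) = {8,9}

Answer: {8,9}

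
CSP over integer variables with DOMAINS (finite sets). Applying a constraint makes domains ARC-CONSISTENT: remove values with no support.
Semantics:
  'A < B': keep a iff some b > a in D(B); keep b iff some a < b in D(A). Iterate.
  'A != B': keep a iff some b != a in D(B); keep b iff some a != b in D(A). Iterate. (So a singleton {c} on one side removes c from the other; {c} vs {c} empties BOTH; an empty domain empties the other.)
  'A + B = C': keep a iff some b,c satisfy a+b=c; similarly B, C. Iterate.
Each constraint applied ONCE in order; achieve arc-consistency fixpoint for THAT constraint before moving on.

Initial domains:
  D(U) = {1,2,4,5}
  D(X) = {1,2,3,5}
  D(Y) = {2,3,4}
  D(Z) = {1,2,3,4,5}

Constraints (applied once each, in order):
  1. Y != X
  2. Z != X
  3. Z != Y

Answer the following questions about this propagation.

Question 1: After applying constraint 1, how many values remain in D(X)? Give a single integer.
Answer: 4

Derivation:
Constraint 1 (Y != X) on D(Y)={2,3,4} D(X)={1,2,3,5}: no change
So after constraint 1: D(X)={1,2,3,5}, size = 4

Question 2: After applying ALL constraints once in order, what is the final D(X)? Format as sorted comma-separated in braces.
Constraint 1 (Y != X) on D(Y)={2,3,4} D(X)={1,2,3,5}: no change
Constraint 2 (Z != X) on D(Z)={1,2,3,4,5} D(X)={1,2,3,5}: no change
Constraint 3 (Z != Y) on D(Z)={1,2,3,4,5} D(Y)={2,3,4}: no change
So after all 3 constraints: D(X) = {1,2,3,5}

Answer: {1,2,3,5}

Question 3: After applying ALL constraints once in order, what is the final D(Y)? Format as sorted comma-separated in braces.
Answer: {2,3,4}

Derivation:
Constraint 1 (Y != X) on D(Y)={2,3,4} D(X)={1,2,3,5}: no change
Constraint 2 (Z != X) on D(Z)={1,2,3,4,5} D(X)={1,2,3,5}: no change
Constraint 3 (Z != Y) on D(Z)={1,2,3,4,5} D(Y)={2,3,4}: no change
So after all 3 constraints: D(Y) = {2,3,4}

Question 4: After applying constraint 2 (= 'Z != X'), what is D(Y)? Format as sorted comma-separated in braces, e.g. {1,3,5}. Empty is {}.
Constraint 1 (Y != X) on D(Y)={2,3,4} D(X)={1,2,3,5}: no change
Constraint 2 (Z != X) on D(Z)={1,2,3,4,5} D(X)={1,2,3,5}: no change
So after constraint 2: D(Y) = {2,3,4}

Answer: {2,3,4}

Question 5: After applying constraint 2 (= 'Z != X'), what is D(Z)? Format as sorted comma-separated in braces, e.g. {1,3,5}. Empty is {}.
Answer: {1,2,3,4,5}

Derivation:
Constraint 1 (Y != X) on D(Y)={2,3,4} D(X)={1,2,3,5}: no change
Constraint 2 (Z != X) on D(Z)={1,2,3,4,5} D(X)={1,2,3,5}: no change
So after constraint 2: D(Z) = {1,2,3,4,5}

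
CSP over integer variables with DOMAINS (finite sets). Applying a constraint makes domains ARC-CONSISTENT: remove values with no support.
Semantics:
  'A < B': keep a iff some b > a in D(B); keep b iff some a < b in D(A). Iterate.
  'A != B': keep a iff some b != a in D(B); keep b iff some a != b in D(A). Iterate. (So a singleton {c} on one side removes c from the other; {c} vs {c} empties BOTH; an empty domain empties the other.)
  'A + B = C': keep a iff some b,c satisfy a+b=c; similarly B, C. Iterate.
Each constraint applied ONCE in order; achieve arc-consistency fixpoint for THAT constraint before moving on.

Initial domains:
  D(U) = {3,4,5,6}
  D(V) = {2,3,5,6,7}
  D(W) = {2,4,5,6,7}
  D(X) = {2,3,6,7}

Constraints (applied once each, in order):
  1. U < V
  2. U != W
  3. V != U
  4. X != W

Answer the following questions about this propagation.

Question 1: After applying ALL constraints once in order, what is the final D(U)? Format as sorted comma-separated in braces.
Constraint 1 (U < V) on D(U)={3,4,5,6} D(V)={2,3,5,6,7}: V {2,3,5,6,7}->{5,6,7}
Constraint 2 (U != W) on D(U)={3,4,5,6} D(W)={2,4,5,6,7}: no change
Constraint 3 (V != U) on D(V)={5,6,7} D(U)={3,4,5,6}: no change
Constraint 4 (X != W) on D(X)={2,3,6,7} D(W)={2,4,5,6,7}: no change
So after all 4 constraints: D(U) = {3,4,5,6}

Answer: {3,4,5,6}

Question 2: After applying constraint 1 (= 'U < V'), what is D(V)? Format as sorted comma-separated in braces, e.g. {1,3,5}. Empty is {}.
Answer: {5,6,7}

Derivation:
Constraint 1 (U < V) on D(U)={3,4,5,6} D(V)={2,3,5,6,7}: V {2,3,5,6,7}->{5,6,7}
So after constraint 1: D(V) = {5,6,7}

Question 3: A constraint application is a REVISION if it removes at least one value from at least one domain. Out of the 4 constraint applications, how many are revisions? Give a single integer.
Answer: 1

Derivation:
Constraint 1 (U < V) on D(U)={3,4,5,6} D(V)={2,3,5,6,7}: V {2,3,5,6,7}->{5,6,7} => REVISION
Constraint 2 (U != W) on D(U)={3,4,5,6} D(W)={2,4,5,6,7}: no change => not a revision
Constraint 3 (V != U) on D(V)={5,6,7} D(U)={3,4,5,6}: no change => not a revision
Constraint 4 (X != W) on D(X)={2,3,6,7} D(W)={2,4,5,6,7}: no change => not a revision
Total revisions = 1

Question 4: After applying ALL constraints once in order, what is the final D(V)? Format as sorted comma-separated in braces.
Answer: {5,6,7}

Derivation:
Constraint 1 (U < V) on D(U)={3,4,5,6} D(V)={2,3,5,6,7}: V {2,3,5,6,7}->{5,6,7}
Constraint 2 (U != W) on D(U)={3,4,5,6} D(W)={2,4,5,6,7}: no change
Constraint 3 (V != U) on D(V)={5,6,7} D(U)={3,4,5,6}: no change
Constraint 4 (X != W) on D(X)={2,3,6,7} D(W)={2,4,5,6,7}: no change
So after all 4 constraints: D(V) = {5,6,7}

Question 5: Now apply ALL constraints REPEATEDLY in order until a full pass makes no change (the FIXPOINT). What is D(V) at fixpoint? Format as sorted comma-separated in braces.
pass 0 (initial): D(V)={2,3,5,6,7}
pass 1: V {2,3,5,6,7}->{5,6,7}
pass 2: no change
Fixpoint after 2 passes: D(V) = {5,6,7}

Answer: {5,6,7}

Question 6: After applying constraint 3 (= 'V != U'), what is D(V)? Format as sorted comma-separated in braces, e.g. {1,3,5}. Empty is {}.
Constraint 1 (U < V) on D(U)={3,4,5,6} D(V)={2,3,5,6,7}: V {2,3,5,6,7}->{5,6,7}
Constraint 2 (U != W) on D(U)={3,4,5,6} D(W)={2,4,5,6,7}: no change
Constraint 3 (V != U) on D(V)={5,6,7} D(U)={3,4,5,6}: no change
So after constraint 3: D(V) = {5,6,7}

Answer: {5,6,7}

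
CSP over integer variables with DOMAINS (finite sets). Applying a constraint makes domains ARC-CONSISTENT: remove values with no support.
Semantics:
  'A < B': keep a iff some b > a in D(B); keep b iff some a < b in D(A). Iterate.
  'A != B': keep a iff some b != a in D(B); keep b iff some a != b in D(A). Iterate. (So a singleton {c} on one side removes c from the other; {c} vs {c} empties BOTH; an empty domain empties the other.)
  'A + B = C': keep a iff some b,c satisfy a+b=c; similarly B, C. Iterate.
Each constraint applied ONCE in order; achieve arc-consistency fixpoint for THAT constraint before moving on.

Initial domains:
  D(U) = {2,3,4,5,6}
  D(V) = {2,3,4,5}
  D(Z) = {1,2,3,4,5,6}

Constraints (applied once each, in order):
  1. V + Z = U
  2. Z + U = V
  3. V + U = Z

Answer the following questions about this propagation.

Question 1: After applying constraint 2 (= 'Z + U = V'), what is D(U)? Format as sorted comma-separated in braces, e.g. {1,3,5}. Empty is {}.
Constraint 1 (V + Z = U) on D(V)={2,3,4,5} D(Z)={1,2,3,4,5,6} D(U)={2,3,4,5,6}: Z {1,2,3,4,5,6}->{1,2,3,4}; U {2,3,4,5,6}->{3,4,5,6}
Constraint 2 (Z + U = V) on D(Z)={1,2,3,4} D(U)={3,4,5,6} D(V)={2,3,4,5}: Z {1,2,3,4}->{1,2}; U {3,4,5,6}->{3,4}; V {2,3,4,5}->{4,5}
So after constraint 2: D(U) = {3,4}

Answer: {3,4}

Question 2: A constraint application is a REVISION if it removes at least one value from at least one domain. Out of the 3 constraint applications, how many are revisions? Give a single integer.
Answer: 3

Derivation:
Constraint 1 (V + Z = U) on D(V)={2,3,4,5} D(Z)={1,2,3,4,5,6} D(U)={2,3,4,5,6}: Z {1,2,3,4,5,6}->{1,2,3,4}; U {2,3,4,5,6}->{3,4,5,6} => REVISION
Constraint 2 (Z + U = V) on D(Z)={1,2,3,4} D(U)={3,4,5,6} D(V)={2,3,4,5}: Z {1,2,3,4}->{1,2}; U {3,4,5,6}->{3,4}; V {2,3,4,5}->{4,5} => REVISION
Constraint 3 (V + U = Z) on D(V)={4,5} D(U)={3,4} D(Z)={1,2}: V {4,5}->{}; U {3,4}->{}; Z {1,2}->{} => REVISION
Total revisions = 3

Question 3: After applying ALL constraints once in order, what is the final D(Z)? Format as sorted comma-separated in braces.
Answer: {}

Derivation:
Constraint 1 (V + Z = U) on D(V)={2,3,4,5} D(Z)={1,2,3,4,5,6} D(U)={2,3,4,5,6}: Z {1,2,3,4,5,6}->{1,2,3,4}; U {2,3,4,5,6}->{3,4,5,6}
Constraint 2 (Z + U = V) on D(Z)={1,2,3,4} D(U)={3,4,5,6} D(V)={2,3,4,5}: Z {1,2,3,4}->{1,2}; U {3,4,5,6}->{3,4}; V {2,3,4,5}->{4,5}
Constraint 3 (V + U = Z) on D(V)={4,5} D(U)={3,4} D(Z)={1,2}: V {4,5}->{}; U {3,4}->{}; Z {1,2}->{}
So after all 3 constraints: D(Z) = {}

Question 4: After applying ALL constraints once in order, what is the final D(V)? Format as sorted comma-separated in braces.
Answer: {}

Derivation:
Constraint 1 (V + Z = U) on D(V)={2,3,4,5} D(Z)={1,2,3,4,5,6} D(U)={2,3,4,5,6}: Z {1,2,3,4,5,6}->{1,2,3,4}; U {2,3,4,5,6}->{3,4,5,6}
Constraint 2 (Z + U = V) on D(Z)={1,2,3,4} D(U)={3,4,5,6} D(V)={2,3,4,5}: Z {1,2,3,4}->{1,2}; U {3,4,5,6}->{3,4}; V {2,3,4,5}->{4,5}
Constraint 3 (V + U = Z) on D(V)={4,5} D(U)={3,4} D(Z)={1,2}: V {4,5}->{}; U {3,4}->{}; Z {1,2}->{}
So after all 3 constraints: D(V) = {}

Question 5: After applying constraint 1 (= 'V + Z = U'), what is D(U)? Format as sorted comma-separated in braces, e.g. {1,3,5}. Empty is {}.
Answer: {3,4,5,6}

Derivation:
Constraint 1 (V + Z = U) on D(V)={2,3,4,5} D(Z)={1,2,3,4,5,6} D(U)={2,3,4,5,6}: Z {1,2,3,4,5,6}->{1,2,3,4}; U {2,3,4,5,6}->{3,4,5,6}
So after constraint 1: D(U) = {3,4,5,6}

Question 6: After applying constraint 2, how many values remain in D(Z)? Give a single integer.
Answer: 2

Derivation:
Constraint 1 (V + Z = U) on D(V)={2,3,4,5} D(Z)={1,2,3,4,5,6} D(U)={2,3,4,5,6}: Z {1,2,3,4,5,6}->{1,2,3,4}; U {2,3,4,5,6}->{3,4,5,6}
Constraint 2 (Z + U = V) on D(Z)={1,2,3,4} D(U)={3,4,5,6} D(V)={2,3,4,5}: Z {1,2,3,4}->{1,2}; U {3,4,5,6}->{3,4}; V {2,3,4,5}->{4,5}
So after constraint 2: D(Z)={1,2}, size = 2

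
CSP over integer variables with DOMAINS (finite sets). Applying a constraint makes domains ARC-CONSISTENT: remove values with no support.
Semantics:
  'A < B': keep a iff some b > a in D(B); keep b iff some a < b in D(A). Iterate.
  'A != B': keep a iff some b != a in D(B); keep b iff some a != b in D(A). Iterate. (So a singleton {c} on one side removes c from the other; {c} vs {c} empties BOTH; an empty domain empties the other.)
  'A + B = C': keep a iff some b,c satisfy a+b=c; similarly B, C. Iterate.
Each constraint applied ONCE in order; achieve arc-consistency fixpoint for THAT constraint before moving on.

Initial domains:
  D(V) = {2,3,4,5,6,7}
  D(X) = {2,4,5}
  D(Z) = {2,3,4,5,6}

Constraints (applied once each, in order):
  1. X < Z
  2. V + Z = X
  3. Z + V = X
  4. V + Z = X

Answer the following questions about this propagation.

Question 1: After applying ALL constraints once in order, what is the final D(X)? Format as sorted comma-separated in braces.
Constraint 1 (X < Z) on D(X)={2,4,5} D(Z)={2,3,4,5,6}: Z {2,3,4,5,6}->{3,4,5,6}
Constraint 2 (V + Z = X) on D(V)={2,3,4,5,6,7} D(Z)={3,4,5,6} D(X)={2,4,5}: V {2,3,4,5,6,7}->{2}; Z {3,4,5,6}->{3}; X {2,4,5}->{5}
Constraint 3 (Z + V = X) on D(Z)={3} D(V)={2} D(X)={5}: no change
Constraint 4 (V + Z = X) on D(V)={2} D(Z)={3} D(X)={5}: no change
So after all 4 constraints: D(X) = {5}

Answer: {5}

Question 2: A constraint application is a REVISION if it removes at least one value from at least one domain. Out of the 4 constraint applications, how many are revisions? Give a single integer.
Answer: 2

Derivation:
Constraint 1 (X < Z) on D(X)={2,4,5} D(Z)={2,3,4,5,6}: Z {2,3,4,5,6}->{3,4,5,6} => REVISION
Constraint 2 (V + Z = X) on D(V)={2,3,4,5,6,7} D(Z)={3,4,5,6} D(X)={2,4,5}: V {2,3,4,5,6,7}->{2}; Z {3,4,5,6}->{3}; X {2,4,5}->{5} => REVISION
Constraint 3 (Z + V = X) on D(Z)={3} D(V)={2} D(X)={5}: no change => not a revision
Constraint 4 (V + Z = X) on D(V)={2} D(Z)={3} D(X)={5}: no change => not a revision
Total revisions = 2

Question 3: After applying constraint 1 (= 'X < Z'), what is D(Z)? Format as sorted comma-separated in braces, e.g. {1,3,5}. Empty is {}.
Answer: {3,4,5,6}

Derivation:
Constraint 1 (X < Z) on D(X)={2,4,5} D(Z)={2,3,4,5,6}: Z {2,3,4,5,6}->{3,4,5,6}
So after constraint 1: D(Z) = {3,4,5,6}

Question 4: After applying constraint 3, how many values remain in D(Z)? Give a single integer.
Constraint 1 (X < Z) on D(X)={2,4,5} D(Z)={2,3,4,5,6}: Z {2,3,4,5,6}->{3,4,5,6}
Constraint 2 (V + Z = X) on D(V)={2,3,4,5,6,7} D(Z)={3,4,5,6} D(X)={2,4,5}: V {2,3,4,5,6,7}->{2}; Z {3,4,5,6}->{3}; X {2,4,5}->{5}
Constraint 3 (Z + V = X) on D(Z)={3} D(V)={2} D(X)={5}: no change
So after constraint 3: D(Z)={3}, size = 1

Answer: 1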